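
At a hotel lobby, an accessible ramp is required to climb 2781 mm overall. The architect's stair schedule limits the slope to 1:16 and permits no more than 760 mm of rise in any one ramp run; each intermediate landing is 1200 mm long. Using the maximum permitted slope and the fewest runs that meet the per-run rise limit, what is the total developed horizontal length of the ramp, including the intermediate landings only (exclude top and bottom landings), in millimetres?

48096 mm

⌈2781/760⌉ = 4 ramp runs. That means 3 intermediate landings.
Horizontal run for 2781 mm of rise at 1:16 is 2781 × 16 = 44496 mm.
Intermediate landings: 3 × 1200 = 3600 mm.
Developed length = 44496 + 3600 = 48096 mm.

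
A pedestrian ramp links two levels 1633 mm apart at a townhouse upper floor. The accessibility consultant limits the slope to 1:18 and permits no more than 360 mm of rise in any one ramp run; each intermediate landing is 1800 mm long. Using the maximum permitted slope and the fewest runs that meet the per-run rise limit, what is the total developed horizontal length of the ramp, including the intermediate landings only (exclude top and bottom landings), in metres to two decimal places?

⌈1633/360⌉ = 5 ramp runs. That means 4 intermediate landings.
Horizontal run for 1633 mm of rise at 1:18 is 1633 × 18 = 29394 mm.
4 intermediate landings contribute 4 × 1800 = 7200 mm.
Total developed length = 29394 + 7200 = 36594 mm.
= 36.59 m.

36.59 m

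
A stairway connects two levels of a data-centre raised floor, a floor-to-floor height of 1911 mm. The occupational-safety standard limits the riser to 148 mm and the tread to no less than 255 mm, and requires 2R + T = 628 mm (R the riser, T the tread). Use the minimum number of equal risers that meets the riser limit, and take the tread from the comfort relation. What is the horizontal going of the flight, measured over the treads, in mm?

4008 mm

⌈1911/148⌉ = 13 risers.
R = 1911 ÷ 13 = 147 mm.
Tread T = 628 − 2 × 147 = 334 mm (≥ 255 mm).
13 risers give 12 treads; going = 12 × 334 = 4008 mm.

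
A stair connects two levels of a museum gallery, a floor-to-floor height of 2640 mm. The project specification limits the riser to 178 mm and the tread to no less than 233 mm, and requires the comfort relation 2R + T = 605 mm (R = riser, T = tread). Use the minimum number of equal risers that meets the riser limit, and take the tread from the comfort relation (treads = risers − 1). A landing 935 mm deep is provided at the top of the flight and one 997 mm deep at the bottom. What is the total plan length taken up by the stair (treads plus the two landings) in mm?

2640 / 178 = 14.831 → round up to 15 risers.
R = 2640 ÷ 15 = 176 mm.
From 2R + T = 605: T = 605 − 352 = 253 mm.
Going = (15 − 1) × 253 = 3542 mm.
Enclosure = 3542 + 935 + 997 = 5474 mm.

5474 mm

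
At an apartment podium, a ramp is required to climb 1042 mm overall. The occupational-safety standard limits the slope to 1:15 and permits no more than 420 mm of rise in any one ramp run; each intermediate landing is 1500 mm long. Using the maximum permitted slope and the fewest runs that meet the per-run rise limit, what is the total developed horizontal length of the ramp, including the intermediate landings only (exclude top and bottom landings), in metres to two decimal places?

⌈1042/420⌉ = 3 ramp runs. That means 2 intermediate landings.
Ramp run (horizontal) at 1:15: 1042 × 15 = 15630 mm.
2 intermediate landings contribute 2 × 1500 = 3000 mm.
Developed length = 15630 + 3000 = 18630 mm.
= 18.63 m.

18.63 m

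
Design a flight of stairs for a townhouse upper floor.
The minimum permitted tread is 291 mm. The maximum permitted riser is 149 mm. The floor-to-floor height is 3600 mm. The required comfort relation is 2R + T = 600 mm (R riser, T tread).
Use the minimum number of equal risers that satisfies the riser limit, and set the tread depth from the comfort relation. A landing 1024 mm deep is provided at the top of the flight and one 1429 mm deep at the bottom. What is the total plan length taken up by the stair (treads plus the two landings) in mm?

⌈3600/149⌉ = 25 risers.
Each riser is 3600/25 = 144 mm (≤ 149 mm).
From 2R + T = 600: T = 600 − 288 = 312 mm.
25 risers give 24 treads; going = 24 × 312 = 7488 mm.
Add landings: 7488 + 1024 + 1429 = 9941 mm.

9941 mm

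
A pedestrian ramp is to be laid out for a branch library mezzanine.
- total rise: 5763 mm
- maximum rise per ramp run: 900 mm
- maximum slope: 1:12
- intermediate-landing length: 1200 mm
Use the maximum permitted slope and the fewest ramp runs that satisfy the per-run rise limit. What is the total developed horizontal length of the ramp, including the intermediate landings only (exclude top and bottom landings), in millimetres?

76356 mm

5763 / 900 = 6.40, so 7 ramp runs are needed. That means 6 intermediate landings.
Ramp run (horizontal) at 1:12: 5763 × 12 = 69156 mm.
Intermediate landings: 6 × 1200 = 7200 mm.
Total developed length = 69156 + 7200 = 76356 mm.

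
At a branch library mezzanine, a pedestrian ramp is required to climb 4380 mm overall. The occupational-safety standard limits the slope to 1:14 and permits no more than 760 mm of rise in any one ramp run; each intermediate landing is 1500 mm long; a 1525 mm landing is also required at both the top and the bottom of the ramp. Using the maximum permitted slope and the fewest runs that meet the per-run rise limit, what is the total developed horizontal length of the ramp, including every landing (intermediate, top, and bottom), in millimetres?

4380 / 760 = 5.76, so 6 ramp runs are needed. That means 5 intermediate landings.
Horizontal run for 4380 mm of rise at 1:14 is 4380 × 14 = 61320 mm.
5 intermediate landings contribute 5 × 1500 = 7500 mm.
Top and bottom landings: 2 × 1525 = 3050 mm.
Total = 61320 + 7500 + 3050 = 71870 mm.

71870 mm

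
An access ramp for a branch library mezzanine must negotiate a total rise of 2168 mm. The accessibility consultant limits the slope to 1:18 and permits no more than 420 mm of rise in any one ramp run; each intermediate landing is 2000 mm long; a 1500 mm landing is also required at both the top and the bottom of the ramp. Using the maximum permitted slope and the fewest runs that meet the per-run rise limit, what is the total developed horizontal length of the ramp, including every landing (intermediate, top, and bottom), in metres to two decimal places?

At most 420 each: 2168/420 = 5.16, giving 6 ramp runs. That means 5 intermediate landings.
Horizontal run for 2168 mm of rise at 1:18 is 2168 × 18 = 39024 mm.
Intermediate landings: 5 × 2000 = 10000 mm.
Top and bottom landings: 2 × 1500 = 3000 mm.
Total = 39024 + 10000 + 3000 = 52024 mm.
= 52.02 m.

52.02 m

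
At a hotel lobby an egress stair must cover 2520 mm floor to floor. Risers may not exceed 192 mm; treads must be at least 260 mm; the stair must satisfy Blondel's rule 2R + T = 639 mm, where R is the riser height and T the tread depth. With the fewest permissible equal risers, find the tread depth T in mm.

2520 / 192 = 13.12, so 14 risers are needed.
R = 2520 ÷ 14 = 180 mm.
From 2R + T = 639: T = 639 − 360 = 279 mm.

279 mm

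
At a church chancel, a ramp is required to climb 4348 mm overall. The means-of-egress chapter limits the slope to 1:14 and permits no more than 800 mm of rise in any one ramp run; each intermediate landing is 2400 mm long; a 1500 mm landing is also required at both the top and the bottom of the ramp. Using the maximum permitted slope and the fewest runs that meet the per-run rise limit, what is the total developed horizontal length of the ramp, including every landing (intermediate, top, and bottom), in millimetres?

75872 mm

4348 / 800 = 5.435 → round up to 6 ramp runs. That means 5 intermediate landings.
Horizontal run for 4348 mm of rise at 1:14 is 4348 × 14 = 60872 mm.
5 intermediate landings contribute 5 × 2400 = 12000 mm.
Top and bottom landings: 2 × 1500 = 3000 mm.
Total = 60872 + 12000 + 3000 = 75872 mm.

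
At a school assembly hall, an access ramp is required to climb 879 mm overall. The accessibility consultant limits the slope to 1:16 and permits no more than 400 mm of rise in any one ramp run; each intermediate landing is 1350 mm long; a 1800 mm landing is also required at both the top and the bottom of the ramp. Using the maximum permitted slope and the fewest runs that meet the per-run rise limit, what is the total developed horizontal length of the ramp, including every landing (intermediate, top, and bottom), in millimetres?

⌈879/400⌉ = 3 ramp runs. That means 2 intermediate landings.
Ramp run (horizontal) at 1:16: 879 × 16 = 14064 mm.
Intermediate landings: 2 × 1350 = 2700 mm.
Top and bottom landings: 2 × 1800 = 3600 mm.
Total = 14064 + 2700 + 3600 = 20364 mm.

20364 mm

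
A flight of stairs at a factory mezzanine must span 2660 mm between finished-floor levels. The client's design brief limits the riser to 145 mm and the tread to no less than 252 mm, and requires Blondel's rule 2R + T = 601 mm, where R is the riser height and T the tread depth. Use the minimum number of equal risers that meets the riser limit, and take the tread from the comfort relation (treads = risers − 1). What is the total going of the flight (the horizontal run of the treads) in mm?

2660 / 145 = 18.345 → round up to 19 risers.
Each riser is 2660/19 = 140 mm (≤ 145 mm).
T = 601 − 2·140 = 321 mm, which satisfies the 252 mm minimum.
Going = (19 − 1) × 321 = 5778 mm.

5778 mm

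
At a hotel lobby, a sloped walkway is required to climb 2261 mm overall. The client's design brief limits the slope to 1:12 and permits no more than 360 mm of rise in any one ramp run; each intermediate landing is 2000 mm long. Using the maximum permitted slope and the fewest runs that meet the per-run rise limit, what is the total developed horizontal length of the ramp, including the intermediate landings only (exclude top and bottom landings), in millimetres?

2261 / 360 = 6.281 → round up to 7 ramp runs. That means 6 intermediate landings.
Horizontal run for 2261 mm of rise at 1:12 is 2261 × 12 = 27132 mm.
6 intermediate landings contribute 6 × 2000 = 12000 mm.
Total developed length = 27132 + 12000 = 39132 mm.

39132 mm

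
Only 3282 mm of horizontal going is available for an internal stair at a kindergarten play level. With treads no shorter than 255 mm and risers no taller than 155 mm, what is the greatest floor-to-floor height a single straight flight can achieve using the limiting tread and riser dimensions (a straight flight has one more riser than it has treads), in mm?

Treads that fit: ⌊3282 / 255⌋ = 12.
Risers = treads + 1 = 13.
Maximum height = 13 × 155 = 2015 mm.

2015 mm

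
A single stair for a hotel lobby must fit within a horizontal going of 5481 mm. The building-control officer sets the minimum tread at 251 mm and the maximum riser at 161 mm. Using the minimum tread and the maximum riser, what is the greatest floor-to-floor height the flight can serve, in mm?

Treads that fit: ⌊5481 / 251⌋ = 21.
Risers = treads + 1 = 22.
Maximum height = 22 × 161 = 3542 mm.

3542 mm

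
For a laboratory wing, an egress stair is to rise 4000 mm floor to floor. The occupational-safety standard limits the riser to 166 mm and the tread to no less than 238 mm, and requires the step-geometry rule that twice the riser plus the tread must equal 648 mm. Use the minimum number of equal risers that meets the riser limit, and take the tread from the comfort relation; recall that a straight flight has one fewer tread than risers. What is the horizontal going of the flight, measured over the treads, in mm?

⌈4000/166⌉ = 25 risers.
R = 4000 ÷ 25 = 160 mm.
T = 648 − 2·160 = 328 mm, which satisfies the 238 mm minimum.
Going = (25 − 1) × 328 = 7872 mm.

7872 mm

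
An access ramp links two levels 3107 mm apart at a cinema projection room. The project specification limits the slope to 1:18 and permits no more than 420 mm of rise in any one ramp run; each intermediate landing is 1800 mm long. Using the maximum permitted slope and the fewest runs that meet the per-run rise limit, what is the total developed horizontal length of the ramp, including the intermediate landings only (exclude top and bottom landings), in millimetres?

At most 420 each: 3107/420 = 7.40, giving 8 ramp runs. That means 7 intermediate landings.
Ramp run (horizontal) at 1:18: 3107 × 18 = 55926 mm.
Intermediate landings: 7 × 1800 = 12600 mm.
Total developed length = 55926 + 12600 = 68526 mm.

68526 mm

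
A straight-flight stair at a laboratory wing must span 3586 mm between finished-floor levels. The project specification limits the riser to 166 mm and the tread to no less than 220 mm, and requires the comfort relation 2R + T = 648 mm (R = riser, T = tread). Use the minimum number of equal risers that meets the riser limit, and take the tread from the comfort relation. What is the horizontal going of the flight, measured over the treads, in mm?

6762 mm

3586 / 166 = 21.60, so 22 risers are needed.
Riser R = 3586 / 22 = 163 mm, within the 166 mm limit.
T = 648 − 2·163 = 322 mm, which satisfies the 220 mm minimum.
Treads = 22 − 1 = 21; going = 21 × 322 = 6762 mm.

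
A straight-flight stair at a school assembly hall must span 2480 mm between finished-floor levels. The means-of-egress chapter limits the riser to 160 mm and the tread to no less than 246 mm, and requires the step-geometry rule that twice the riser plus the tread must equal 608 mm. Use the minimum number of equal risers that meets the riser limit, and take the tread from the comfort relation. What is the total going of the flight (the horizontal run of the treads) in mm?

2480 / 160 = 15.50, so 16 risers are needed.
Riser R = 2480 / 16 = 155 mm, within the 160 mm limit.
Tread T = 608 − 2 × 155 = 298 mm (≥ 246 mm).
16 risers give 15 treads; going = 15 × 298 = 4470 mm.

4470 mm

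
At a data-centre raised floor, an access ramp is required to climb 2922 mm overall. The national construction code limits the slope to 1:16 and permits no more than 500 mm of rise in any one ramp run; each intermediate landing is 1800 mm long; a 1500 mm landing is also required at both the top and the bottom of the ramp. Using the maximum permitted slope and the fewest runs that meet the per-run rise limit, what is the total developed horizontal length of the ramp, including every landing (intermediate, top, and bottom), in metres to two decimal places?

2922 / 500 = 5.844 → round up to 6 ramp runs. That means 5 intermediate landings.
Horizontal run for 2922 mm of rise at 1:16 is 2922 × 16 = 46752 mm.
5 intermediate landings contribute 5 × 1800 = 9000 mm.
Top and bottom landings: 2 × 1500 = 3000 mm.
Total = 46752 + 9000 + 3000 = 58752 mm.
= 58.75 m.

58.75 m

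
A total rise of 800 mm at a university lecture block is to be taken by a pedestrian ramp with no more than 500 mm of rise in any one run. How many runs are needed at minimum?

2 runs

⌈800/500⌉ = 2 ramp runs.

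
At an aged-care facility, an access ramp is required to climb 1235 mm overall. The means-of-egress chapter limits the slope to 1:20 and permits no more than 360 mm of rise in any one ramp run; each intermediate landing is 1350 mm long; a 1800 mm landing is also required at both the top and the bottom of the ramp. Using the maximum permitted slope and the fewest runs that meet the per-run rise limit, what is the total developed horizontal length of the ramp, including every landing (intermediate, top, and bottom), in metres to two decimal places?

32.35 m

1235 / 360 = 3.43, so 4 ramp runs are needed. That means 3 intermediate landings.
Horizontal run for 1235 mm of rise at 1:20 is 1235 × 20 = 24700 mm.
3 intermediate landings contribute 3 × 1350 = 4050 mm.
Top and bottom landings: 2 × 1800 = 3600 mm.
Total = 24700 + 4050 + 3600 = 32350 mm.
= 32.35 m.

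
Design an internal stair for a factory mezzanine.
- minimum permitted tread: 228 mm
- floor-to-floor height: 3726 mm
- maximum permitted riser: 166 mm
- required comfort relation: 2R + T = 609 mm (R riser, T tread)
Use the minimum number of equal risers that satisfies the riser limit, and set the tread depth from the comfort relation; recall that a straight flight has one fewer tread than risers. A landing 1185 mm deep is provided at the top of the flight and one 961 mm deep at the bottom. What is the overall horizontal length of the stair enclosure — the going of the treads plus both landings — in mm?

3726 / 166 = 22.45, so 23 risers are needed.
R = 3726 ÷ 23 = 162 mm.
Tread T = 609 − 2 × 162 = 285 mm (≥ 228 mm).
23 risers give 22 treads; going = 22 × 285 = 6270 mm.
Enclosure = 6270 + 1185 + 961 = 8416 mm.

8416 mm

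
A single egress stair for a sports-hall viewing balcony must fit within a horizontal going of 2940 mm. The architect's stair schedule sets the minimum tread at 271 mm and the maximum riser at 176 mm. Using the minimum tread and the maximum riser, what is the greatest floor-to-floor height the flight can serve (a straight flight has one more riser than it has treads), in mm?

2940 / 271 = 10.85, so 10 treads fit.
Risers = treads + 1 = 11.
Maximum height = 11 × 176 = 1936 mm.

1936 mm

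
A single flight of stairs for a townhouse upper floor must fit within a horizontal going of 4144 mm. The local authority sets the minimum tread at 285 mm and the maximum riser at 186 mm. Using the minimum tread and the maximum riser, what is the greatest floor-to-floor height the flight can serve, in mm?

Treads that fit: ⌊4144 / 285⌋ = 14.
Risers = treads + 1 = 15.
Maximum height = 15 × 186 = 2790 mm.

2790 mm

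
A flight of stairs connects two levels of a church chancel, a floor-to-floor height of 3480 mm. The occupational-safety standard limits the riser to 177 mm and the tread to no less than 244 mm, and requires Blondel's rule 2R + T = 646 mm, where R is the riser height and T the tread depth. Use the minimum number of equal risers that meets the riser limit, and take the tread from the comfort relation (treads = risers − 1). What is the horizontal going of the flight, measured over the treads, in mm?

5662 mm

3480 / 177 = 19.66, so 20 risers are needed.
Each riser is 3480/20 = 174 mm (≤ 177 mm).
T = 646 − 2·174 = 298 mm, which satisfies the 244 mm minimum.
Treads = 20 − 1 = 19; going = 19 × 298 = 5662 mm.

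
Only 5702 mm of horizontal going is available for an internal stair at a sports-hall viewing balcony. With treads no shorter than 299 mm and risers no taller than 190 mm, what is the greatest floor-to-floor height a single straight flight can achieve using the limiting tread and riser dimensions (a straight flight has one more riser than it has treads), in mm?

3800 mm

Treads that fit: ⌊5702 / 299⌋ = 19.
Risers = treads + 1 = 20.
Maximum height = 20 × 190 = 3800 mm.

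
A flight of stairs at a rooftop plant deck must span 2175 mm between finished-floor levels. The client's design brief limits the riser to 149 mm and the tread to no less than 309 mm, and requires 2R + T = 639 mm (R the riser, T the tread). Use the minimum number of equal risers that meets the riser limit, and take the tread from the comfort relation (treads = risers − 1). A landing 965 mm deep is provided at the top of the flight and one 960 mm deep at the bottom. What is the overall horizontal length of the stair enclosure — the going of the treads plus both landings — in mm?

6811 mm

At most 149 each: 2175/149 = 14.60, giving 15 risers.
R = 2175 ÷ 15 = 145 mm.
From 2R + T = 639: T = 639 − 290 = 349 mm.
Treads = 15 − 1 = 14; going = 14 × 349 = 4886 mm.
Add landings: 4886 + 965 + 960 = 6811 mm.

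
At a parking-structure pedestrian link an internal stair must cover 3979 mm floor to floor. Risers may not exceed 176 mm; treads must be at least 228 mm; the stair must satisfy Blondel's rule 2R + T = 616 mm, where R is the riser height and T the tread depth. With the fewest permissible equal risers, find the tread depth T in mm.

3979 / 176 = 22.61, so 23 risers are needed.
R = 3979 ÷ 23 = 173 mm.
From 2R + T = 616: T = 616 − 346 = 270 mm.

270 mm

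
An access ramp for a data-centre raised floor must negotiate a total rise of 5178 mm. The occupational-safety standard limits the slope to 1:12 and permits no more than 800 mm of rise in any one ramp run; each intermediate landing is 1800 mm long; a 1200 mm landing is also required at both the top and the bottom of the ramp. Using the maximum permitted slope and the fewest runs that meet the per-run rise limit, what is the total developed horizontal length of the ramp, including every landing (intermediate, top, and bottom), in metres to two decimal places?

75.34 m

At most 800 each: 5178/800 = 6.47, giving 7 ramp runs. That means 6 intermediate landings.
Horizontal run for 5178 mm of rise at 1:12 is 5178 × 12 = 62136 mm.
6 intermediate landings contribute 6 × 1800 = 10800 mm.
Top and bottom landings: 2 × 1200 = 2400 mm.
Total = 62136 + 10800 + 2400 = 75336 mm.
= 75.34 m.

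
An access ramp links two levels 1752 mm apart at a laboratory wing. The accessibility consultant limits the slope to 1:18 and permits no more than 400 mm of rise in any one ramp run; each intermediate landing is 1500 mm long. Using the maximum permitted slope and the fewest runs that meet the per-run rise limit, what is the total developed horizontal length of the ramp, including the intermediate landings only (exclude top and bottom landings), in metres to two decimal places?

37.54 m

1752 / 400 = 4.38, so 5 ramp runs are needed. That means 4 intermediate landings.
Ramp run (horizontal) at 1:18: 1752 × 18 = 31536 mm.
Intermediate landings: 4 × 1500 = 6000 mm.
Developed length = 31536 + 6000 = 37536 mm.
= 37.54 m.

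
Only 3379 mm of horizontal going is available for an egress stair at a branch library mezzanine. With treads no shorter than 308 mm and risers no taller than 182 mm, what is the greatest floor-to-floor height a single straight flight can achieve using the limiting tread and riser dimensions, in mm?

2002 mm

Treads that fit: ⌊3379 / 308⌋ = 10.
Risers = treads + 1 = 11.
Maximum height = 11 × 182 = 2002 mm.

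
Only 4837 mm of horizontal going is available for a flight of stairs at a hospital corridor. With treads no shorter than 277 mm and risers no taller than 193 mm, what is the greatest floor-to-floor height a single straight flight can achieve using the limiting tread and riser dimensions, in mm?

3474 mm

Treads that fit: ⌊4837 / 277⌋ = 17.
Risers = treads + 1 = 18.
Maximum height = 18 × 193 = 3474 mm.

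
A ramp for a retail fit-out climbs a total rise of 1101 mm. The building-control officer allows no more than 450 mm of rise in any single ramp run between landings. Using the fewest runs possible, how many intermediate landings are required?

1101 / 450 = 2.45, so 3 ramp runs are needed.
3 runs are separated by 2 intermediate landings.

2 intermediate landings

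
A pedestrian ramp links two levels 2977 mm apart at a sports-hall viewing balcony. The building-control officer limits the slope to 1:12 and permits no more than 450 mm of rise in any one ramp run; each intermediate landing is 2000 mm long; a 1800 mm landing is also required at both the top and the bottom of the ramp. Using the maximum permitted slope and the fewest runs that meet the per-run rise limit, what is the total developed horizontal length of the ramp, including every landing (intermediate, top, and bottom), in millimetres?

51324 mm

2977 / 450 = 6.62, so 7 ramp runs are needed. That means 6 intermediate landings.
Horizontal run for 2977 mm of rise at 1:12 is 2977 × 12 = 35724 mm.
6 intermediate landings contribute 6 × 2000 = 12000 mm.
Top and bottom landings: 2 × 1800 = 3600 mm.
Total = 35724 + 12000 + 3600 = 51324 mm.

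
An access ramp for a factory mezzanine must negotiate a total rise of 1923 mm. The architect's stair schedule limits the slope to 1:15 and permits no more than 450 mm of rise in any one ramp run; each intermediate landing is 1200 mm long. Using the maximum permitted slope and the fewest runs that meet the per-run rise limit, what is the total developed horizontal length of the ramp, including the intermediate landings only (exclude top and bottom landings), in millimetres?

1923 / 450 = 4.273 → round up to 5 ramp runs. That means 4 intermediate landings.
Ramp run (horizontal) at 1:15: 1923 × 15 = 28845 mm.
Intermediate landings: 4 × 1200 = 4800 mm.
Developed length = 28845 + 4800 = 33645 mm.

33645 mm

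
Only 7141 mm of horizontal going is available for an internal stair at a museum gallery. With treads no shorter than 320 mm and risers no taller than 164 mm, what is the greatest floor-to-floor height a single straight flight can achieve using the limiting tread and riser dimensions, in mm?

7141 / 320 = 22.32, so 22 treads fit.
Risers = treads + 1 = 23.
Maximum height = 23 × 164 = 3772 mm.

3772 mm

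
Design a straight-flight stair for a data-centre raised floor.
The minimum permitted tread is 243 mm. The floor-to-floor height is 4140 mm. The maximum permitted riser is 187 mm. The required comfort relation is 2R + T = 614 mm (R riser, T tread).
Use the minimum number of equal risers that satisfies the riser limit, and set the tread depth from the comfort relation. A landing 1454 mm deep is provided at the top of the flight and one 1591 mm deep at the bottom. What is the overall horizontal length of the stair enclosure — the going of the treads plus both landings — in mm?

8633 mm

4140 / 187 = 22.14, so 23 risers are needed.
Each riser is 4140/23 = 180 mm (≤ 187 mm).
Tread T = 614 − 2 × 180 = 254 mm (≥ 243 mm).
Going = (23 − 1) × 254 = 5588 mm.
Enclosure = 5588 + 1454 + 1591 = 8633 mm.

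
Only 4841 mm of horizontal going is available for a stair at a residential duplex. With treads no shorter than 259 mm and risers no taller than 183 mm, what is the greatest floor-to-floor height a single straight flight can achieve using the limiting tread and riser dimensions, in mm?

3477 mm

4841 / 259 = 18.69, so 18 treads fit.
Risers = treads + 1 = 19.
Maximum height = 19 × 183 = 3477 mm.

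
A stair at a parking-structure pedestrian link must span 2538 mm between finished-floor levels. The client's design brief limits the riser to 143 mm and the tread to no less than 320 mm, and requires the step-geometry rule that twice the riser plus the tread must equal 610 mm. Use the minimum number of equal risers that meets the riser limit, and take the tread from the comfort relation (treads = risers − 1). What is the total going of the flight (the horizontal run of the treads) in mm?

5576 mm

2538 / 143 = 17.748 → round up to 18 risers.
R = 2538 ÷ 18 = 141 mm.
Tread T = 610 − 2 × 141 = 328 mm (≥ 320 mm).
Going = (18 − 1) × 328 = 5576 mm.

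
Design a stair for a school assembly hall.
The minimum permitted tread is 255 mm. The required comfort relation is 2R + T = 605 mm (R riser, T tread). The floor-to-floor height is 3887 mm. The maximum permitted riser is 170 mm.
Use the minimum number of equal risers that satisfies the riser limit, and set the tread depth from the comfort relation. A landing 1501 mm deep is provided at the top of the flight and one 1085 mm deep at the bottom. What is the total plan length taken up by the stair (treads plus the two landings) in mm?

8460 mm

3887 / 170 = 22.86, so 23 risers are needed.
R = 3887 ÷ 23 = 169 mm.
Tread T = 605 − 2 × 169 = 267 mm (≥ 255 mm).
Going = (23 − 1) × 267 = 5874 mm.
Enclosure = 5874 + 1501 + 1085 = 8460 mm.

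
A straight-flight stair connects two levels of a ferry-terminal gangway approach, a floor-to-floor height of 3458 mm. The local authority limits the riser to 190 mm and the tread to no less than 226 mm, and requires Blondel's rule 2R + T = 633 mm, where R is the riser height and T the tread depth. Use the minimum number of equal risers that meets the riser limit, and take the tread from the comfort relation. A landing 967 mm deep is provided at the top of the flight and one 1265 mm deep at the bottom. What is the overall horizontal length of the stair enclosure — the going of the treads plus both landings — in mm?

7074 mm

At most 190 each: 3458/190 = 18.20, giving 19 risers.
Each riser is 3458/19 = 182 mm (≤ 190 mm).
From 2R + T = 633: T = 633 − 364 = 269 mm.
Going = (19 − 1) × 269 = 4842 mm.
Enclosure = 4842 + 967 + 1265 = 7074 mm.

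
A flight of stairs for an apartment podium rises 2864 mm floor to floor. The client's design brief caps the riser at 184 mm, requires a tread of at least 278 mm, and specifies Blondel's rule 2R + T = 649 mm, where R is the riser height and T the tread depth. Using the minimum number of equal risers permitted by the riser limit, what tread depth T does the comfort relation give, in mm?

291 mm

2864 / 184 = 15.57, so 16 risers are needed.
R = 2864 ÷ 16 = 179 mm.
Tread T = 649 − 2 × 179 = 291 mm (≥ 278 mm).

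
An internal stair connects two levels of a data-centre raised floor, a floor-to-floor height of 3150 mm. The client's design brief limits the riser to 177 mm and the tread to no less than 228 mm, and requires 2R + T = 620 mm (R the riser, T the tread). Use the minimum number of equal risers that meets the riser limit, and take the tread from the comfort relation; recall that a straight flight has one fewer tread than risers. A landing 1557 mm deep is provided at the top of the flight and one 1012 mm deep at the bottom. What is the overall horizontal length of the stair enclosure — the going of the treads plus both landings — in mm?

⌈3150/177⌉ = 18 risers.
Riser R = 3150 / 18 = 175 mm, within the 177 mm limit.
T = 620 − 2·175 = 270 mm, which satisfies the 228 mm minimum.
18 risers give 17 treads; going = 17 × 270 = 4590 mm.
Add landings: 4590 + 1557 + 1012 = 7159 mm.

7159 mm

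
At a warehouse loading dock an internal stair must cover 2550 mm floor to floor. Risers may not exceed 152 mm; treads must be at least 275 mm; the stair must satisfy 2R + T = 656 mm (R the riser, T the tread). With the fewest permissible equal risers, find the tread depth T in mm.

At most 152 each: 2550/152 = 16.78, giving 17 risers.
Each riser is 2550/17 = 150 mm (≤ 152 mm).
T = 656 − 2·150 = 356 mm, which satisfies the 275 mm minimum.

356 mm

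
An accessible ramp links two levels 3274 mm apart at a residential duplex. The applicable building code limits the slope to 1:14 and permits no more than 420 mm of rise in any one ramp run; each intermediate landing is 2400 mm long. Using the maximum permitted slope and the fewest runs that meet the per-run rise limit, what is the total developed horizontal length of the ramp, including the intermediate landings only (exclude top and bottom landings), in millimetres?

62636 mm

3274 / 420 = 7.795 → round up to 8 ramp runs. That means 7 intermediate landings.
Ramp run (horizontal) at 1:14: 3274 × 14 = 45836 mm.
Intermediate landings: 7 × 2400 = 16800 mm.
Total developed length = 45836 + 16800 = 62636 mm.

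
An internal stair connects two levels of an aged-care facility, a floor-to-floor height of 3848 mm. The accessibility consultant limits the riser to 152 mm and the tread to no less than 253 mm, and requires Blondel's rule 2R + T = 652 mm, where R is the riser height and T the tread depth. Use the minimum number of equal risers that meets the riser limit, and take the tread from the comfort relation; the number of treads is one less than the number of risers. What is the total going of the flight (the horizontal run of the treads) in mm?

3848 / 152 = 25.32, so 26 risers are needed.
R = 3848 ÷ 26 = 148 mm.
Tread T = 652 − 2 × 148 = 356 mm (≥ 253 mm).
Going = (26 − 1) × 356 = 8900 mm.

8900 mm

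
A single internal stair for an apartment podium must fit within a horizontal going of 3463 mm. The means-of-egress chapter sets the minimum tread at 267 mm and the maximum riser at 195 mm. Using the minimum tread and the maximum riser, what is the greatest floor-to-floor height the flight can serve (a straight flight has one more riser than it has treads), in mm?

2535 mm

3463 / 267 = 12.97, so 12 treads fit.
Risers = treads + 1 = 13.
Maximum height = 13 × 195 = 2535 mm.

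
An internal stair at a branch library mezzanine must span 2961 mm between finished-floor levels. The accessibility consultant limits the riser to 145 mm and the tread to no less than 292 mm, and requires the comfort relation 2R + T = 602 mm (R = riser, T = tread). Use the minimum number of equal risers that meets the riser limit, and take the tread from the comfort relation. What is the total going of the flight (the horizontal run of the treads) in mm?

⌈2961/145⌉ = 21 risers.
Riser R = 2961 / 21 = 141 mm, within the 145 mm limit.
Tread T = 602 − 2 × 141 = 320 mm (≥ 292 mm).
Going = (21 − 1) × 320 = 6400 mm.

6400 mm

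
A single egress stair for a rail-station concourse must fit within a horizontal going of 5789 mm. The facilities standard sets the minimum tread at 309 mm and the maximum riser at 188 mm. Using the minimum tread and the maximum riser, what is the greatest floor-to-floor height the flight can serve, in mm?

3572 mm

5789 / 309 = 18.73, so 18 treads fit.
Risers = treads + 1 = 19.
Maximum height = 19 × 188 = 3572 mm.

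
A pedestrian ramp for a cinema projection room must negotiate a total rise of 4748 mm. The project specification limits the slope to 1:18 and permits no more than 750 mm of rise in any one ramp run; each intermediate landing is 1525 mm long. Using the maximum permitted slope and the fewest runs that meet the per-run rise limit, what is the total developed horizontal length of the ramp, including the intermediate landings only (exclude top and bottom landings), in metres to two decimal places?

94.61 m

4748 / 750 = 6.33, so 7 ramp runs are needed. That means 6 intermediate landings.
Horizontal run for 4748 mm of rise at 1:18 is 4748 × 18 = 85464 mm.
6 intermediate landings contribute 6 × 1525 = 9150 mm.
Developed length = 85464 + 9150 = 94614 mm.
= 94.61 m.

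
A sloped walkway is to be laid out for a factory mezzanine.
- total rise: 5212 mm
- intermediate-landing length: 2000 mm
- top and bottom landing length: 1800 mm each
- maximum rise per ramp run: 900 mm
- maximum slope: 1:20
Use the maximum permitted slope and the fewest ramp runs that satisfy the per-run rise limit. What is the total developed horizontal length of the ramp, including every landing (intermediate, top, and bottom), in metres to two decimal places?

117.84 m

5212 / 900 = 5.791 → round up to 6 ramp runs. That means 5 intermediate landings.
Ramp run (horizontal) at 1:20: 5212 × 20 = 104240 mm.
Intermediate landings: 5 × 2000 = 10000 mm.
Top and bottom landings: 2 × 1800 = 3600 mm.
Total = 104240 + 10000 + 3600 = 117840 mm.
= 117.84 m.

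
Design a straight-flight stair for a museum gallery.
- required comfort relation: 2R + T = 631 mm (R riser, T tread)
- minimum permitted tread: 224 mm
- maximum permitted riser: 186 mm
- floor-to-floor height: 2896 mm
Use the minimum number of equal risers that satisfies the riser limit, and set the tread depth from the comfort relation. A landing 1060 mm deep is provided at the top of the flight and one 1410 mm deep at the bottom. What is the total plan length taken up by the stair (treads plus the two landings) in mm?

At most 186 each: 2896/186 = 15.57, giving 16 risers.
Riser R = 2896 / 16 = 181 mm, within the 186 mm limit.
T = 631 − 2·181 = 269 mm, which satisfies the 224 mm minimum.
Going = (16 − 1) × 269 = 4035 mm.
Enclosure = 4035 + 1060 + 1410 = 6505 mm.

6505 mm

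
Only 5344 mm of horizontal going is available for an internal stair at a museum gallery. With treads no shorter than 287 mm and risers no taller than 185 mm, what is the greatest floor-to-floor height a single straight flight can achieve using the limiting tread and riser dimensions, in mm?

3515 mm

5344 / 287 = 18.62, so 18 treads fit.
Risers = treads + 1 = 19.
Maximum height = 19 × 185 = 3515 mm.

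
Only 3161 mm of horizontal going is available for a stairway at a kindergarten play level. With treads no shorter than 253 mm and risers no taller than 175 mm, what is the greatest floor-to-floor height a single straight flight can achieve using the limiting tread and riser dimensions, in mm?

2275 mm

3161 / 253 = 12.49, so 12 treads fit.
Risers = treads + 1 = 13.
Maximum height = 13 × 175 = 2275 mm.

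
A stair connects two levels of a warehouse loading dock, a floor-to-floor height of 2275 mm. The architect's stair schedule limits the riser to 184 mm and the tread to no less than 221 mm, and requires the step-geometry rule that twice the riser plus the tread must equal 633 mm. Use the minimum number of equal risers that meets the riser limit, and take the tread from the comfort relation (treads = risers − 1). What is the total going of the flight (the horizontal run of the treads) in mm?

3396 mm

2275 / 184 = 12.36, so 13 risers are needed.
Riser R = 2275 / 13 = 175 mm, within the 184 mm limit.
T = 633 − 2·175 = 283 mm, which satisfies the 221 mm minimum.
13 risers give 12 treads; going = 12 × 283 = 3396 mm.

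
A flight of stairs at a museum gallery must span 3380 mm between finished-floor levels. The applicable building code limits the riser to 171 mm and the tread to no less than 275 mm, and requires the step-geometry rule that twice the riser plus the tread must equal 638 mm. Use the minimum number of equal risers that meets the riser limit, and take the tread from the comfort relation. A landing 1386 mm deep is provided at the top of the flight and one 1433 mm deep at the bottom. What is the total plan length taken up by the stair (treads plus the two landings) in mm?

3380 / 171 = 19.766 → round up to 20 risers.
Each riser is 3380/20 = 169 mm (≤ 171 mm).
T = 638 − 2·169 = 300 mm, which satisfies the 275 mm minimum.
Treads = 20 − 1 = 19; going = 19 × 300 = 5700 mm.
Add landings: 5700 + 1386 + 1433 = 8519 mm.

8519 mm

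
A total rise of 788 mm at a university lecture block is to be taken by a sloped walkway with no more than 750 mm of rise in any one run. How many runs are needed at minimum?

2 runs

788 / 750 = 1.051 → round up to 2 ramp runs.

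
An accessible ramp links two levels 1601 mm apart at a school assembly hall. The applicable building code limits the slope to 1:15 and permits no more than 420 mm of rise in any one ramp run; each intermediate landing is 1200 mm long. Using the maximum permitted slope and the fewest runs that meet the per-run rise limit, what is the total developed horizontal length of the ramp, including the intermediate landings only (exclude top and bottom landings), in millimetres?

1601 / 420 = 3.812 → round up to 4 ramp runs. That means 3 intermediate landings.
Horizontal run for 1601 mm of rise at 1:15 is 1601 × 15 = 24015 mm.
3 intermediate landings contribute 3 × 1200 = 3600 mm.
Developed length = 24015 + 3600 = 27615 mm.

27615 mm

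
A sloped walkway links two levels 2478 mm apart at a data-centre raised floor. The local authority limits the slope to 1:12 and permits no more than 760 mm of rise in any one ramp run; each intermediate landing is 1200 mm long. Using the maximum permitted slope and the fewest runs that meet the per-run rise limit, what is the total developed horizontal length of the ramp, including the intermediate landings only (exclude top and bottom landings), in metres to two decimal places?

⌈2478/760⌉ = 4 ramp runs. That means 3 intermediate landings.
Ramp run (horizontal) at 1:12: 2478 × 12 = 29736 mm.
Intermediate landings: 3 × 1200 = 3600 mm.
Total developed length = 29736 + 3600 = 33336 mm.
= 33.34 m.

33.34 m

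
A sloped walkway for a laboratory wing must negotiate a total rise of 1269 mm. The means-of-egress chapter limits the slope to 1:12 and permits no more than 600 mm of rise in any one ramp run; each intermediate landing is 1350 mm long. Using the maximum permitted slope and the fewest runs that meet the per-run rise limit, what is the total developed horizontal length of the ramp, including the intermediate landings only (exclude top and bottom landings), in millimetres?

At most 600 each: 1269/600 = 2.12, giving 3 ramp runs. That means 2 intermediate landings.
Ramp run (horizontal) at 1:12: 1269 × 12 = 15228 mm.
Intermediate landings: 2 × 1350 = 2700 mm.
Total developed length = 15228 + 2700 = 17928 mm.

17928 mm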